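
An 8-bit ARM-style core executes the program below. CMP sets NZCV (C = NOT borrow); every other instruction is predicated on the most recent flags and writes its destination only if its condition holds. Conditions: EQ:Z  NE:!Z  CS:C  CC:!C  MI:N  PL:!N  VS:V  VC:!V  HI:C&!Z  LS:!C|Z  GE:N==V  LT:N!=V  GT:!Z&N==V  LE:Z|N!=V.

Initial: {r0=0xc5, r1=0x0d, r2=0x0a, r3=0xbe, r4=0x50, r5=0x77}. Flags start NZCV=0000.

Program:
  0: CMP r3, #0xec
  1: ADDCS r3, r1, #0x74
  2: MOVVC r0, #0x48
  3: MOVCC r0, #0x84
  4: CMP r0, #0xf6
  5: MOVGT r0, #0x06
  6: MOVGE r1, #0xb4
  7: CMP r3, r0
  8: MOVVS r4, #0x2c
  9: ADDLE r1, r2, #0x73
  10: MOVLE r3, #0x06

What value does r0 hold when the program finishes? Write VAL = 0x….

VAL = 0x84

0: ✓ CMP  NZCV=1000
1: · ADDCS
2: ✓ MOVVC  r0←0x48
3: ✓ MOVCC  r0←0x84
4: ✓ CMP  NZCV=1000
5: · MOVGT
6: · MOVGE
7: ✓ CMP  NZCV=0010
8: · MOVVS
9: · ADDLE
10: · MOVLE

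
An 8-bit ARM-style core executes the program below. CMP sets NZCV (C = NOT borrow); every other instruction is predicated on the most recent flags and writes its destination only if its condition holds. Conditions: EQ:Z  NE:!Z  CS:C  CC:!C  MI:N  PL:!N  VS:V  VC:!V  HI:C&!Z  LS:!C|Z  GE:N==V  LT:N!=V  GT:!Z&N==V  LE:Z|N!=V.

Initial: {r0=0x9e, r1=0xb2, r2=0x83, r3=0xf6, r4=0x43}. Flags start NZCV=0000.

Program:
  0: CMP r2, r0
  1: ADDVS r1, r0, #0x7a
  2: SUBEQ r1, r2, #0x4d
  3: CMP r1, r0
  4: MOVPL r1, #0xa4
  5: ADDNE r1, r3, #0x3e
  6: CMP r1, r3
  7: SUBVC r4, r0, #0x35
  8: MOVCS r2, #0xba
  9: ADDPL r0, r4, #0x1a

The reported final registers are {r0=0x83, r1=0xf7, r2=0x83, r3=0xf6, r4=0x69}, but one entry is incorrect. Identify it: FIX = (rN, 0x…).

[0] flags=1000 → (cmp)
[1] flags=1000 VS?F → skip
[2] flags=1000 EQ?F → skip
[3] flags=0010 → (cmp)
[4] flags=0010 PL?T → r1=0xa4
[5] flags=0010 NE?T → r1=0x34
[6] flags=0000 → (cmp)
[7] flags=0000 VC?T → r4=0x69
[8] flags=0000 CS?F → skip
[9] flags=0000 PL?T → r0=0x83

FIX = (r1, 0x34)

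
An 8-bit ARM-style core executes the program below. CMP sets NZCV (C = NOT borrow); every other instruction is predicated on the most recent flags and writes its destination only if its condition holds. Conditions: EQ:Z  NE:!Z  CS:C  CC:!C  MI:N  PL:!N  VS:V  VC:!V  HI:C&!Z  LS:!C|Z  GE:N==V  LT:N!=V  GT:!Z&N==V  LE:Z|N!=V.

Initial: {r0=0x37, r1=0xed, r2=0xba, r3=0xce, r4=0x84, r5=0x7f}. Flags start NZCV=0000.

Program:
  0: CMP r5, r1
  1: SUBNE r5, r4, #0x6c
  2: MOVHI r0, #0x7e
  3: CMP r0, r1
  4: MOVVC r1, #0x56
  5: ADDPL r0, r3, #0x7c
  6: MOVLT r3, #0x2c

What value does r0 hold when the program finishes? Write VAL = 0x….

0: ✓ CMP  NZCV=1001
1: ✓ SUBNE  r5←0x18
2: · MOVHI
3: ✓ CMP  NZCV=0000
4: ✓ MOVVC  r1←0x56
5: ✓ ADDPL  r0←0x4a
6: · MOVLT

VAL = 0x4a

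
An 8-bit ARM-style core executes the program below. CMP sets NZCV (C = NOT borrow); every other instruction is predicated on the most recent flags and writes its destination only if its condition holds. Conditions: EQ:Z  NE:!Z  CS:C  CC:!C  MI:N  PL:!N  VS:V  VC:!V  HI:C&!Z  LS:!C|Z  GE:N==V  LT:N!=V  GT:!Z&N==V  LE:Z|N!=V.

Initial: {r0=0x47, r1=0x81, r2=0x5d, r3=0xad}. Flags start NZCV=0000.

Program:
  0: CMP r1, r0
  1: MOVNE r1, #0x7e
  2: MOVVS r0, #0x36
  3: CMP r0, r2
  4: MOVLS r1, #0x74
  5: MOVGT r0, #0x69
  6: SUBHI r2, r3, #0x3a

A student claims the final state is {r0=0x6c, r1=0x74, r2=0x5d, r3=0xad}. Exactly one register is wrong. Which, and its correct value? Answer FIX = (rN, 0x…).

0: ✓ CMP  NZCV=0011
1: ✓ MOVNE  r1←0x7e
2: ✓ MOVVS  r0←0x36
3: ✓ CMP  NZCV=1000
4: ✓ MOVLS  r1←0x74
5: · MOVGT
6: · SUBHI

FIX = (r0, 0x36)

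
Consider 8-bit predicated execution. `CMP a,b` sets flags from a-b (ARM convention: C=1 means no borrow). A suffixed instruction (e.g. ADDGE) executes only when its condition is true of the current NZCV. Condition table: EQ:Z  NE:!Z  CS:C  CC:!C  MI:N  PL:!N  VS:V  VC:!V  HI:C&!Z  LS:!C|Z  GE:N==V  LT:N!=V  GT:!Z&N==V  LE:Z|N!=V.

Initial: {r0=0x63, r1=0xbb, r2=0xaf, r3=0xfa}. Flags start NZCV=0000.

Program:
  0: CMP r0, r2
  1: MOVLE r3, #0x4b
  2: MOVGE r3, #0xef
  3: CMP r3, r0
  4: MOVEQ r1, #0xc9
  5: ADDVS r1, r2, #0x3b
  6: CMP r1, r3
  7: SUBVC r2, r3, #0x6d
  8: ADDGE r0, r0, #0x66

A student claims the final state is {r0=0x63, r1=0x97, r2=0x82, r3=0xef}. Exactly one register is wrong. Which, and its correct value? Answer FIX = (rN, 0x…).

[0] flags=1001 → (cmp)
[1] flags=1001 LE?F → skip
[2] flags=1001 GE?T → r3=0xef
[3] flags=1010 → (cmp)
[4] flags=1010 EQ?F → skip
[5] flags=1010 VS?F → skip
[6] flags=1000 → (cmp)
[7] flags=1000 VC?T → r2=0x82
[8] flags=1000 GE?F → skip

FIX = (r1, 0xbb)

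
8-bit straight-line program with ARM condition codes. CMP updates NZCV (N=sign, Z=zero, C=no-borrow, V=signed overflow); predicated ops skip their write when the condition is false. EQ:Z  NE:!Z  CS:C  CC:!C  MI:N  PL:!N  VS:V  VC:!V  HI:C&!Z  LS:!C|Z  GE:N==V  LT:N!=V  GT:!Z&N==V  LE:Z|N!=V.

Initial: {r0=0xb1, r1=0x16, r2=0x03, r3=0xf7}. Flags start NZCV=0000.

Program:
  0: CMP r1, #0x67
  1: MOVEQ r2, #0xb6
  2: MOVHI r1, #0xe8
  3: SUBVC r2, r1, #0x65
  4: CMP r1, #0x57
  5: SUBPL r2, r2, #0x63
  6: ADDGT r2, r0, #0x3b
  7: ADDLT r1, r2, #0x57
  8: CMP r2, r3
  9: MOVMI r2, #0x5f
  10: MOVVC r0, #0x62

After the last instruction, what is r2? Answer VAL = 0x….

[0] flags=1000 → (cmp)
[1] flags=1000 EQ?F → skip
[2] flags=1000 HI?F → skip
[3] flags=1000 VC?T → r2=0xb1
[4] flags=1000 → (cmp)
[5] flags=1000 PL?F → skip
[6] flags=1000 GT?F → skip
[7] flags=1000 LT?T → r1=0x08
[8] flags=1000 → (cmp)
[9] flags=1000 MI?T → r2=0x5f
[10] flags=1000 VC?T → r0=0x62

VAL = 0x5f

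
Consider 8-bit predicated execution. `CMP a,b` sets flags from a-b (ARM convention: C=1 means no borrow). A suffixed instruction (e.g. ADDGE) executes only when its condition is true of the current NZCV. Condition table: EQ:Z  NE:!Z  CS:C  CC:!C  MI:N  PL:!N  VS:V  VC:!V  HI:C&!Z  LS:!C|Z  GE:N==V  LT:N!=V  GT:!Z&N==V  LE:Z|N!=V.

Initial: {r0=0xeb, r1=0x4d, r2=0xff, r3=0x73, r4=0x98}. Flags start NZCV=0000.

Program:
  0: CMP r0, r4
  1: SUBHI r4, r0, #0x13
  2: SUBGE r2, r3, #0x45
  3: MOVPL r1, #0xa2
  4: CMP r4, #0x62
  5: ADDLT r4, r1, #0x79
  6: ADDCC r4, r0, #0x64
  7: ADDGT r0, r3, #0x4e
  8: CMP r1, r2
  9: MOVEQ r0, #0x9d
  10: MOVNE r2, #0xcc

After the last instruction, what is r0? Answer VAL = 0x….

VAL = 0xeb

[0] flags=0010 → (cmp)
[1] flags=0010 HI?T → r4=0xd8
[2] flags=0010 GE?T → r2=0x2e
[3] flags=0010 PL?T → r1=0xa2
[4] flags=0011 → (cmp)
[5] flags=0011 LT?T → r4=0x1b
[6] flags=0011 CC?F → skip
[7] flags=0011 GT?F → skip
[8] flags=0011 → (cmp)
[9] flags=0011 EQ?F → skip
[10] flags=0011 NE?T → r2=0xcc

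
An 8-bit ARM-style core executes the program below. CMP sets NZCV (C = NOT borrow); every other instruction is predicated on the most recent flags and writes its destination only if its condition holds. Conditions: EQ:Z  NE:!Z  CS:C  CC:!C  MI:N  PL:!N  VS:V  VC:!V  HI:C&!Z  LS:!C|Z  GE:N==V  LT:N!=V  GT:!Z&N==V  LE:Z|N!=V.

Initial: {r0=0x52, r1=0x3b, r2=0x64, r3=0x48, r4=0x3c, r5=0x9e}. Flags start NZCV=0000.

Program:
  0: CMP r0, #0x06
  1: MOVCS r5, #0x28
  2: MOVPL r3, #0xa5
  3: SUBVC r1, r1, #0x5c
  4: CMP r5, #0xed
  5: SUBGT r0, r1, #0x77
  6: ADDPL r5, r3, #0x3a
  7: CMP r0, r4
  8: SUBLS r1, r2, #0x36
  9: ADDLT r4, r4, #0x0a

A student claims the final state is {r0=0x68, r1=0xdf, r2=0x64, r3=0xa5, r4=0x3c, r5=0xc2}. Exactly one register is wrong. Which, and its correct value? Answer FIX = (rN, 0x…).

FIX = (r5, 0xdf)

0: ✓ CMP  NZCV=0010
1: ✓ MOVCS  r5←0x28
2: ✓ MOVPL  r3←0xa5
3: ✓ SUBVC  r1←0xdf
4: ✓ CMP  NZCV=0000
5: ✓ SUBGT  r0←0x68
6: ✓ ADDPL  r5←0xdf
7: ✓ CMP  NZCV=0010
8: · SUBLS
9: · ADDLT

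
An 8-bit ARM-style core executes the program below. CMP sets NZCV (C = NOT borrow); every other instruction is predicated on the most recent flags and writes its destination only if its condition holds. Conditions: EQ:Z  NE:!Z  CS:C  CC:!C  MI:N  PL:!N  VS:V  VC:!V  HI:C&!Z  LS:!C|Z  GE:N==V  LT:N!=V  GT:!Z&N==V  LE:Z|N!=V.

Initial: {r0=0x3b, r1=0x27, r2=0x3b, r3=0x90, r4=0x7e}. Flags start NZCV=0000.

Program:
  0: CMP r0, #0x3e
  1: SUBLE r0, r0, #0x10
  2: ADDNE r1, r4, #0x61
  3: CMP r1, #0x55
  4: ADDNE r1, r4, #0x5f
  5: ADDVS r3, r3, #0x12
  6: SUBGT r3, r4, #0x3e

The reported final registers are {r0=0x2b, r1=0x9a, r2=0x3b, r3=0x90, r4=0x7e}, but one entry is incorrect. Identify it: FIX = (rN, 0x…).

0: ✓ CMP  NZCV=1000
1: ✓ SUBLE  r0←0x2b
2: ✓ ADDNE  r1←0xdf
3: ✓ CMP  NZCV=1010
4: ✓ ADDNE  r1←0xdd
5: · ADDVS
6: · SUBGT

FIX = (r1, 0xdd)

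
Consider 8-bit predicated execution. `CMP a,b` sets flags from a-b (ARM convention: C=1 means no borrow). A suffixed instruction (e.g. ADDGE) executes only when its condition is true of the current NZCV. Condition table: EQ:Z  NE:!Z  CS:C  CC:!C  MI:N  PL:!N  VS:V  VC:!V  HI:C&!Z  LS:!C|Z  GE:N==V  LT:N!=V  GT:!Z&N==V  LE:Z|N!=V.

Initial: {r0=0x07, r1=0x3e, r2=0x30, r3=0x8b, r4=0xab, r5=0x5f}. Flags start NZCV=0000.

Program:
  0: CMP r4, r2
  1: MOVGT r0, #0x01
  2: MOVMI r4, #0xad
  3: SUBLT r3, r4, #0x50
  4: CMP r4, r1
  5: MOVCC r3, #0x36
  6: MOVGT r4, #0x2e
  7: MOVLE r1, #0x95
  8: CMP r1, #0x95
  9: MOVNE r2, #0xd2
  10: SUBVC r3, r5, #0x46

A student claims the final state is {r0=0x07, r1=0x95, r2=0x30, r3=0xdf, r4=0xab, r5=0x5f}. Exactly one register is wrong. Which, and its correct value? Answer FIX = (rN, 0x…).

[0] flags=0011 → (cmp)
[1] flags=0011 GT?F → skip
[2] flags=0011 MI?F → skip
[3] flags=0011 LT?T → r3=0x5b
[4] flags=0011 → (cmp)
[5] flags=0011 CC?F → skip
[6] flags=0011 GT?F → skip
[7] flags=0011 LE?T → r1=0x95
[8] flags=0110 → (cmp)
[9] flags=0110 NE?F → skip
[10] flags=0110 VC?T → r3=0x19

FIX = (r3, 0x19)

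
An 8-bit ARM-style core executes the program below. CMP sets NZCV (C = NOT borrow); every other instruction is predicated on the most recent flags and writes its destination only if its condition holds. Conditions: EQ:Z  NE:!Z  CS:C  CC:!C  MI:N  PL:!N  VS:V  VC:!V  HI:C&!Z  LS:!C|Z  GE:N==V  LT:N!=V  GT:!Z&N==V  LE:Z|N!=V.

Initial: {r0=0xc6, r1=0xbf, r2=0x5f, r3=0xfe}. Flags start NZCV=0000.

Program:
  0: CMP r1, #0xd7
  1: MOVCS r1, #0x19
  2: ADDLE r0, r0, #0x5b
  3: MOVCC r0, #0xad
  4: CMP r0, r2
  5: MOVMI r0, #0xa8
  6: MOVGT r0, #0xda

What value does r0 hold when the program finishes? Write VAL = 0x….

VAL = 0xad

[0] flags=1000 → (cmp)
[1] flags=1000 CS?F → skip
[2] flags=1000 LE?T → r0=0x21
[3] flags=1000 CC?T → r0=0xad
[4] flags=0011 → (cmp)
[5] flags=0011 MI?F → skip
[6] flags=0011 GT?F → skip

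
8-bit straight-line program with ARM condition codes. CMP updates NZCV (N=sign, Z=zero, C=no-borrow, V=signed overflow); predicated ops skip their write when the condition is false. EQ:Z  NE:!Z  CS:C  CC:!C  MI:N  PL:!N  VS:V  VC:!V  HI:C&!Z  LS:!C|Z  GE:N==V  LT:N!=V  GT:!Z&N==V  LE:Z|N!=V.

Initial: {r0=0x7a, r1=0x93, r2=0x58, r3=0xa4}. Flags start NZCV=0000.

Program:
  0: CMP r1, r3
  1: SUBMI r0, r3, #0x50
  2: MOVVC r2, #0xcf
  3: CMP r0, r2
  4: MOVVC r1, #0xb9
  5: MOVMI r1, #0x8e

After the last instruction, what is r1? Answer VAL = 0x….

VAL = 0x8e

0: ✓ CMP  NZCV=1000
1: ✓ SUBMI  r0←0x54
2: ✓ MOVVC  r2←0xcf
3: ✓ CMP  NZCV=1001
4: · MOVVC
5: ✓ MOVMI  r1←0x8e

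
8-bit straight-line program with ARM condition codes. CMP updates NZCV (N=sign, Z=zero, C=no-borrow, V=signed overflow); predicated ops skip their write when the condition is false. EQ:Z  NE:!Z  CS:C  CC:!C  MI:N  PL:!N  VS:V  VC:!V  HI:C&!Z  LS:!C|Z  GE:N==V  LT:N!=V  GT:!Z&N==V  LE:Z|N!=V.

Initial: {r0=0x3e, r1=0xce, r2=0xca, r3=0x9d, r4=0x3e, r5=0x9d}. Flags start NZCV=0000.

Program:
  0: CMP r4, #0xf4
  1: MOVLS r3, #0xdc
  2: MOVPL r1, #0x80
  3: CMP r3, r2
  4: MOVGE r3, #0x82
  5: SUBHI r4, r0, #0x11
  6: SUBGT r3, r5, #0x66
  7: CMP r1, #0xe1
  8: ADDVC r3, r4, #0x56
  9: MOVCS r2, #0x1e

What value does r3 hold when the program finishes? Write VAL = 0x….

[0] flags=0000 → (cmp)
[1] flags=0000 LS?T → r3=0xdc
[2] flags=0000 PL?T → r1=0x80
[3] flags=0010 → (cmp)
[4] flags=0010 GE?T → r3=0x82
[5] flags=0010 HI?T → r4=0x2d
[6] flags=0010 GT?T → r3=0x37
[7] flags=1000 → (cmp)
[8] flags=1000 VC?T → r3=0x83
[9] flags=1000 CS?F → skip

VAL = 0x83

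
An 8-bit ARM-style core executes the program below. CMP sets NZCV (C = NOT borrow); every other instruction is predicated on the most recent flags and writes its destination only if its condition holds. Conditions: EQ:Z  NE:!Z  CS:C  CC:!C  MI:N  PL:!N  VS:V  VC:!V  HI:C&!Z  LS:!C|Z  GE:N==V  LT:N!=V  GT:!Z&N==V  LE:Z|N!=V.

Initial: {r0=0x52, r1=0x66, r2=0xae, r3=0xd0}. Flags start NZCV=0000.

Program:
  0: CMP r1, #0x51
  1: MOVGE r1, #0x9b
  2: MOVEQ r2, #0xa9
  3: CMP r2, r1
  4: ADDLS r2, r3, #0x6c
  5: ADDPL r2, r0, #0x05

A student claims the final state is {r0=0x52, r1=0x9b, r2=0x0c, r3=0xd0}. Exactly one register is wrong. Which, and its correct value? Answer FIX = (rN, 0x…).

0: ✓ CMP  NZCV=0010
1: ✓ MOVGE  r1←0x9b
2: · MOVEQ
3: ✓ CMP  NZCV=0010
4: · ADDLS
5: ✓ ADDPL  r2←0x57

FIX = (r2, 0x57)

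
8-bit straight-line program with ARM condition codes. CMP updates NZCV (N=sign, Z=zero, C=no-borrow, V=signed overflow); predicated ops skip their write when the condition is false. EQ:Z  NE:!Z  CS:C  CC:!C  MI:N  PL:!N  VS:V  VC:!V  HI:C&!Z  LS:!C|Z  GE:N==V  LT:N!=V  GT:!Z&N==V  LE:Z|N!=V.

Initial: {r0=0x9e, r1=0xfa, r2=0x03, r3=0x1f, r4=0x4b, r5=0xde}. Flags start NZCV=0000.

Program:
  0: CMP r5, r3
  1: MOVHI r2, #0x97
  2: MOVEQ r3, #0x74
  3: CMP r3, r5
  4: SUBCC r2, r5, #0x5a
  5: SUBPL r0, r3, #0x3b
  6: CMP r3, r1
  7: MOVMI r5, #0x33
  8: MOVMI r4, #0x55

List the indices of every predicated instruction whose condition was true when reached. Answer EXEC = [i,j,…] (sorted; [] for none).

[0] flags=1010 → (cmp)
[1] flags=1010 HI?T → r2=0x97
[2] flags=1010 EQ?F → skip
[3] flags=0000 → (cmp)
[4] flags=0000 CC?T → r2=0x84
[5] flags=0000 PL?T → r0=0xe4
[6] flags=0000 → (cmp)
[7] flags=0000 MI?F → skip
[8] flags=0000 MI?F → skip

EXEC = [1,4,5]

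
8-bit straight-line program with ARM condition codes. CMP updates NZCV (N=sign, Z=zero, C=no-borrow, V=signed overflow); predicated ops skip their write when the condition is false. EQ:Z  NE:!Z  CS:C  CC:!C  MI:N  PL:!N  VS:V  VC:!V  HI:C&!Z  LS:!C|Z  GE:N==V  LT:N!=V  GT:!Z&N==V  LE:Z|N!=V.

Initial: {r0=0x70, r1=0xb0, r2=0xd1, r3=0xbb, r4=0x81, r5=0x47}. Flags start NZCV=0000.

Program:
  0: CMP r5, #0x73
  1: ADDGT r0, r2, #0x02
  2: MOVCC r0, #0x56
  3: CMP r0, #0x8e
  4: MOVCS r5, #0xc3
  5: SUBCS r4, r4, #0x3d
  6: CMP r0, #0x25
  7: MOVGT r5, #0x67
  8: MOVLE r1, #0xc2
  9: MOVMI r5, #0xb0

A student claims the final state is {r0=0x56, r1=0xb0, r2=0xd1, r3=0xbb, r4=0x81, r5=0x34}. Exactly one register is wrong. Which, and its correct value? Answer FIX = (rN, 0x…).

FIX = (r5, 0x67)

[0] flags=1000 → (cmp)
[1] flags=1000 GT?F → skip
[2] flags=1000 CC?T → r0=0x56
[3] flags=1001 → (cmp)
[4] flags=1001 CS?F → skip
[5] flags=1001 CS?F → skip
[6] flags=0010 → (cmp)
[7] flags=0010 GT?T → r5=0x67
[8] flags=0010 LE?F → skip
[9] flags=0010 MI?F → skip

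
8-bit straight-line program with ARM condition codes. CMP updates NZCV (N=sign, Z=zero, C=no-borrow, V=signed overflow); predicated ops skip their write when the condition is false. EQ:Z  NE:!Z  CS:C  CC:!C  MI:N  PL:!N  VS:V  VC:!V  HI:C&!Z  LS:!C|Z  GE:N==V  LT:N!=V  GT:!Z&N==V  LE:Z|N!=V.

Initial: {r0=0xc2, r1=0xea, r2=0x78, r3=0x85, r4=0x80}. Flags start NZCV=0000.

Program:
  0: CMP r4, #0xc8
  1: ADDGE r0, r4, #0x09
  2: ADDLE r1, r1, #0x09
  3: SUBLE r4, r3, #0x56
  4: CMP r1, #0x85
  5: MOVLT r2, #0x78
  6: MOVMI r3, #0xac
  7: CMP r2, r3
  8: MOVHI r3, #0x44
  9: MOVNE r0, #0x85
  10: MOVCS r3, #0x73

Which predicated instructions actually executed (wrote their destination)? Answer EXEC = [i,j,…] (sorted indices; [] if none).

[0] flags=1000 → (cmp)
[1] flags=1000 GE?F → skip
[2] flags=1000 LE?T → r1=0xf3
[3] flags=1000 LE?T → r4=0x2f
[4] flags=0010 → (cmp)
[5] flags=0010 LT?F → skip
[6] flags=0010 MI?F → skip
[7] flags=1001 → (cmp)
[8] flags=1001 HI?F → skip
[9] flags=1001 NE?T → r0=0x85
[10] flags=1001 CS?F → skip

EXEC = [2,3,9]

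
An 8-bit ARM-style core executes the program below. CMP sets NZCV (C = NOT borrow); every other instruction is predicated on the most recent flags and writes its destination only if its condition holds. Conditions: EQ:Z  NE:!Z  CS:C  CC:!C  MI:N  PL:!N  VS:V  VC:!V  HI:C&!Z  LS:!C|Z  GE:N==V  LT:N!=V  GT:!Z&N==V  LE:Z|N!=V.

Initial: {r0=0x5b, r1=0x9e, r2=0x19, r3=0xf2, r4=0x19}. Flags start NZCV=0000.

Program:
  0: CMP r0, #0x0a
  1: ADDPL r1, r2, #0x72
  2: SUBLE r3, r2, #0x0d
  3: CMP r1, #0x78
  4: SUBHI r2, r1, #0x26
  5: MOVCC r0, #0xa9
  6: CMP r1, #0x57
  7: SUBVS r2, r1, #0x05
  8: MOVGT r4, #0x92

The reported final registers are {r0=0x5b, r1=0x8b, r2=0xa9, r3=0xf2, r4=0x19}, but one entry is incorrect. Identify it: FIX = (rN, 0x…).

0: ✓ CMP  NZCV=0010
1: ✓ ADDPL  r1←0x8b
2: · SUBLE
3: ✓ CMP  NZCV=0011
4: ✓ SUBHI  r2←0x65
5: · MOVCC
6: ✓ CMP  NZCV=0011
7: ✓ SUBVS  r2←0x86
8: · MOVGT

FIX = (r2, 0x86)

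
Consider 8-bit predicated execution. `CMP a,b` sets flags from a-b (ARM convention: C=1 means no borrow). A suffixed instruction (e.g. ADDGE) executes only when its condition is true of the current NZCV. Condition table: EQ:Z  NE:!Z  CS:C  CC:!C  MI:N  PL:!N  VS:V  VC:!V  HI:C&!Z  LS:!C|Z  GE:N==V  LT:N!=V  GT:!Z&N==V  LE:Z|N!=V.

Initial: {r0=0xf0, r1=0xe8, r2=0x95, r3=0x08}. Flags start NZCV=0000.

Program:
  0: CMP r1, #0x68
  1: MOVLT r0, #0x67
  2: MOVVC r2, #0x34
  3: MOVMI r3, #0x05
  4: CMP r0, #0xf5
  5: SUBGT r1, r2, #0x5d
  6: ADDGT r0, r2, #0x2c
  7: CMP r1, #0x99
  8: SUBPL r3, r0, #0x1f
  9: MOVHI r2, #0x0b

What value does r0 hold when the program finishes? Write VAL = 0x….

VAL = 0x60

[0] flags=1010 → (cmp)
[1] flags=1010 LT?T → r0=0x67
[2] flags=1010 VC?T → r2=0x34
[3] flags=1010 MI?T → r3=0x05
[4] flags=0000 → (cmp)
[5] flags=0000 GT?T → r1=0xd7
[6] flags=0000 GT?T → r0=0x60
[7] flags=0010 → (cmp)
[8] flags=0010 PL?T → r3=0x41
[9] flags=0010 HI?T → r2=0x0b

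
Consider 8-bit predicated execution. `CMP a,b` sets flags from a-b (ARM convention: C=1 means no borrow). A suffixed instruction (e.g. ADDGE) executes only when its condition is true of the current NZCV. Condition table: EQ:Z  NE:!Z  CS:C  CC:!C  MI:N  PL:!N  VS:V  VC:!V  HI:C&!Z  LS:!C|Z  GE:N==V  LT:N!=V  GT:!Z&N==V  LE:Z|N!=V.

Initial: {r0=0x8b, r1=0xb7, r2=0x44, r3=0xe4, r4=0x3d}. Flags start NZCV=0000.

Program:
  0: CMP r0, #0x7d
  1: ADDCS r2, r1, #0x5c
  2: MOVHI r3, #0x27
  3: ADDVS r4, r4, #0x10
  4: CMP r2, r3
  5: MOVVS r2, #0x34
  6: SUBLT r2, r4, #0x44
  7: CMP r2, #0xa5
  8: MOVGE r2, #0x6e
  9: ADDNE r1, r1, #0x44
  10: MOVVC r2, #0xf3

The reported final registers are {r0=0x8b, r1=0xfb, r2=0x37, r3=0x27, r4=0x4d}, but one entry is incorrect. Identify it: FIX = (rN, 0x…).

[0] flags=0011 → (cmp)
[1] flags=0011 CS?T → r2=0x13
[2] flags=0011 HI?T → r3=0x27
[3] flags=0011 VS?T → r4=0x4d
[4] flags=1000 → (cmp)
[5] flags=1000 VS?F → skip
[6] flags=1000 LT?T → r2=0x09
[7] flags=0000 → (cmp)
[8] flags=0000 GE?T → r2=0x6e
[9] flags=0000 NE?T → r1=0xfb
[10] flags=0000 VC?T → r2=0xf3

FIX = (r2, 0xf3)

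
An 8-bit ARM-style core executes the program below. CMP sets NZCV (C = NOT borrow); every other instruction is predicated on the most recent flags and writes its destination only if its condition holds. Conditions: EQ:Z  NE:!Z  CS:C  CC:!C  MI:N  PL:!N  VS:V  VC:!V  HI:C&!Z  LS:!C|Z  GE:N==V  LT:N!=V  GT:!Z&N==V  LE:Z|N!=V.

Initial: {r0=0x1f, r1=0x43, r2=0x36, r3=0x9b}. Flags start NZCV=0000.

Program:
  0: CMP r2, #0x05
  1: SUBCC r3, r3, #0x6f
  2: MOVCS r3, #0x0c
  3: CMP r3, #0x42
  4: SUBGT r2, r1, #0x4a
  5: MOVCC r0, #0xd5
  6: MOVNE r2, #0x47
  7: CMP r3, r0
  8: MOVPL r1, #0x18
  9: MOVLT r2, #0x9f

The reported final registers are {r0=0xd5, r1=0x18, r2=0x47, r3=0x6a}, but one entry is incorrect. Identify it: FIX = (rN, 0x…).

0: ✓ CMP  NZCV=0010
1: · SUBCC
2: ✓ MOVCS  r3←0x0c
3: ✓ CMP  NZCV=1000
4: · SUBGT
5: ✓ MOVCC  r0←0xd5
6: ✓ MOVNE  r2←0x47
7: ✓ CMP  NZCV=0000
8: ✓ MOVPL  r1←0x18
9: · MOVLT

FIX = (r3, 0x0c)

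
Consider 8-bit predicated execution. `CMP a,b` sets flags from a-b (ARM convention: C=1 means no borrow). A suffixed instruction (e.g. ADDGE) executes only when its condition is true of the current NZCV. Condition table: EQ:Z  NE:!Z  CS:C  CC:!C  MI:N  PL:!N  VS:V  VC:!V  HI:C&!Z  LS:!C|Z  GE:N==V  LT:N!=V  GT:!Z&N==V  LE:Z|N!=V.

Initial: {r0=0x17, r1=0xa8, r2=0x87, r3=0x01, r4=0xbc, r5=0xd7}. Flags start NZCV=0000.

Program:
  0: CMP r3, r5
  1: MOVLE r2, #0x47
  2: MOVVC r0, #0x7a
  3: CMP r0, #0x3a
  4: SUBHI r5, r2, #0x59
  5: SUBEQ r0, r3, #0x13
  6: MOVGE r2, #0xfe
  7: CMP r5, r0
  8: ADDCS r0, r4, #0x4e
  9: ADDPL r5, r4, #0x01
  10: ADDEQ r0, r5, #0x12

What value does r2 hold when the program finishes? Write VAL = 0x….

0: ✓ CMP  NZCV=0000
1: · MOVLE
2: ✓ MOVVC  r0←0x7a
3: ✓ CMP  NZCV=0010
4: ✓ SUBHI  r5←0x2e
5: · SUBEQ
6: ✓ MOVGE  r2←0xfe
7: ✓ CMP  NZCV=1000
8: · ADDCS
9: · ADDPL
10: · ADDEQ

VAL = 0xfe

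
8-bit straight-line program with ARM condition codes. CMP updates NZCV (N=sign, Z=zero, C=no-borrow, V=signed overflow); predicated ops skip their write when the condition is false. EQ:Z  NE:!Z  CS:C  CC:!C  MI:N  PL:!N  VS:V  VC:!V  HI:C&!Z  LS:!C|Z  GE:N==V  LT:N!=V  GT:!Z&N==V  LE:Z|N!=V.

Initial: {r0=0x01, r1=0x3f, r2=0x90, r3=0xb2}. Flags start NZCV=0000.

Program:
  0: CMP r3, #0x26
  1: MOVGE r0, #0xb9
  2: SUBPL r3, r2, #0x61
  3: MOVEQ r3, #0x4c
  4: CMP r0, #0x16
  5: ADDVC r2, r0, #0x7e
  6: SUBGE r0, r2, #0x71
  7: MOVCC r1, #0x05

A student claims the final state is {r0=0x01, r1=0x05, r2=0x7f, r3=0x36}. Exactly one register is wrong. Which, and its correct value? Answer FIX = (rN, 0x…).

FIX = (r3, 0xb2)

[0] flags=1010 → (cmp)
[1] flags=1010 GE?F → skip
[2] flags=1010 PL?F → skip
[3] flags=1010 EQ?F → skip
[4] flags=1000 → (cmp)
[5] flags=1000 VC?T → r2=0x7f
[6] flags=1000 GE?F → skip
[7] flags=1000 CC?T → r1=0x05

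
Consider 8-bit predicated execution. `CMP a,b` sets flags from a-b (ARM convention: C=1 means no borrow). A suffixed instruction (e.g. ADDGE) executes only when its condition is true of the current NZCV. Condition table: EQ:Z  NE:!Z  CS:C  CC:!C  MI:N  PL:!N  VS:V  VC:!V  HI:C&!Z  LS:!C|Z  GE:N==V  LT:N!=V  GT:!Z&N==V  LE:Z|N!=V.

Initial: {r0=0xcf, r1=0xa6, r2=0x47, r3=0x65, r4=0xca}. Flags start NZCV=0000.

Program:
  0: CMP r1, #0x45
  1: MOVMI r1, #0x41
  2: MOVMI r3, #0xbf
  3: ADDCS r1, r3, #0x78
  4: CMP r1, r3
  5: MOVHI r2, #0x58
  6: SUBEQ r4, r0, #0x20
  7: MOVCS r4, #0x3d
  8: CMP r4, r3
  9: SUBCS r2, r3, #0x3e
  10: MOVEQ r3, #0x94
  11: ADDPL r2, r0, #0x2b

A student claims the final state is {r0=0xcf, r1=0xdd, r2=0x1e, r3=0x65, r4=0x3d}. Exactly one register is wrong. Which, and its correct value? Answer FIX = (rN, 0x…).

FIX = (r2, 0x58)

0: ✓ CMP  NZCV=0011
1: · MOVMI
2: · MOVMI
3: ✓ ADDCS  r1←0xdd
4: ✓ CMP  NZCV=0011
5: ✓ MOVHI  r2←0x58
6: · SUBEQ
7: ✓ MOVCS  r4←0x3d
8: ✓ CMP  NZCV=1000
9: · SUBCS
10: · MOVEQ
11: · ADDPL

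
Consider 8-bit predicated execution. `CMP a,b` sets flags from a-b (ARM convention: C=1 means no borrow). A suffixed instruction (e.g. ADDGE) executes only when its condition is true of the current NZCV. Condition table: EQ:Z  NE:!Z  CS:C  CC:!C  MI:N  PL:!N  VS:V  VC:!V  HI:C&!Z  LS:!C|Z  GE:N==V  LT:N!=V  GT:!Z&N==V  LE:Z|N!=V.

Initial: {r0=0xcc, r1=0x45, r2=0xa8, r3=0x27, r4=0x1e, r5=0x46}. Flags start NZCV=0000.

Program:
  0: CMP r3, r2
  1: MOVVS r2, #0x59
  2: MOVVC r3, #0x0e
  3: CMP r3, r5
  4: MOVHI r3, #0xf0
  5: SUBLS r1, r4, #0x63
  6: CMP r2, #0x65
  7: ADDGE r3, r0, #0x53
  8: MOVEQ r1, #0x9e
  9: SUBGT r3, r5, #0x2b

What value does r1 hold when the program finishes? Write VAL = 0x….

VAL = 0xbb

[0] flags=0000 → (cmp)
[1] flags=0000 VS?F → skip
[2] flags=0000 VC?T → r3=0x0e
[3] flags=1000 → (cmp)
[4] flags=1000 HI?F → skip
[5] flags=1000 LS?T → r1=0xbb
[6] flags=0011 → (cmp)
[7] flags=0011 GE?F → skip
[8] flags=0011 EQ?F → skip
[9] flags=0011 GT?F → skip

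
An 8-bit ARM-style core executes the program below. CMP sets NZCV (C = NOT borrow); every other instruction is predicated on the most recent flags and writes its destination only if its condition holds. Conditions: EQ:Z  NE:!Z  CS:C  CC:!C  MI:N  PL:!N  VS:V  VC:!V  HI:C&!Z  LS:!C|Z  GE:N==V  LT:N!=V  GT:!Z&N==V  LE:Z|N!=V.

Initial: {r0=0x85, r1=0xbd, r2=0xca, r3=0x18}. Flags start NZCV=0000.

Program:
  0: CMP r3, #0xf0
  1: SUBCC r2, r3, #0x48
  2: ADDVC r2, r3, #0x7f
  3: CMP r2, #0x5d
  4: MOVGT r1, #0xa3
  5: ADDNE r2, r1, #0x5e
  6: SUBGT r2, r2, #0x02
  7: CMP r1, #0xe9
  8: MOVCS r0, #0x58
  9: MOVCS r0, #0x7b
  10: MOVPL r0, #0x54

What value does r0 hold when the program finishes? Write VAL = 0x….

[0] flags=0000 → (cmp)
[1] flags=0000 CC?T → r2=0xd0
[2] flags=0000 VC?T → r2=0x97
[3] flags=0011 → (cmp)
[4] flags=0011 GT?F → skip
[5] flags=0011 NE?T → r2=0x1b
[6] flags=0011 GT?F → skip
[7] flags=1000 → (cmp)
[8] flags=1000 CS?F → skip
[9] flags=1000 CS?F → skip
[10] flags=1000 PL?F → skip

VAL = 0x85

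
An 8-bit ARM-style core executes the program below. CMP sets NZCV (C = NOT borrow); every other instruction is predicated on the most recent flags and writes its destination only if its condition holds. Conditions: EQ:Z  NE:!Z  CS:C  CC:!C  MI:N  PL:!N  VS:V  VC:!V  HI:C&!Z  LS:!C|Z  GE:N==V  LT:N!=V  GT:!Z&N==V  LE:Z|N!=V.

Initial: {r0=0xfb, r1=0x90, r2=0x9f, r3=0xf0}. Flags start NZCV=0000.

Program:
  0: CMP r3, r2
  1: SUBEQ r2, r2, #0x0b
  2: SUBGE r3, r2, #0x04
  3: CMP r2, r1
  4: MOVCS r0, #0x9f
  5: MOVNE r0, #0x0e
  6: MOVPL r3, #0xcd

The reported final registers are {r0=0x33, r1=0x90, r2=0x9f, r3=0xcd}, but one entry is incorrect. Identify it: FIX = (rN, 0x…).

FIX = (r0, 0x0e)

0: ✓ CMP  NZCV=0010
1: · SUBEQ
2: ✓ SUBGE  r3←0x9b
3: ✓ CMP  NZCV=0010
4: ✓ MOVCS  r0←0x9f
5: ✓ MOVNE  r0←0x0e
6: ✓ MOVPL  r3←0xcd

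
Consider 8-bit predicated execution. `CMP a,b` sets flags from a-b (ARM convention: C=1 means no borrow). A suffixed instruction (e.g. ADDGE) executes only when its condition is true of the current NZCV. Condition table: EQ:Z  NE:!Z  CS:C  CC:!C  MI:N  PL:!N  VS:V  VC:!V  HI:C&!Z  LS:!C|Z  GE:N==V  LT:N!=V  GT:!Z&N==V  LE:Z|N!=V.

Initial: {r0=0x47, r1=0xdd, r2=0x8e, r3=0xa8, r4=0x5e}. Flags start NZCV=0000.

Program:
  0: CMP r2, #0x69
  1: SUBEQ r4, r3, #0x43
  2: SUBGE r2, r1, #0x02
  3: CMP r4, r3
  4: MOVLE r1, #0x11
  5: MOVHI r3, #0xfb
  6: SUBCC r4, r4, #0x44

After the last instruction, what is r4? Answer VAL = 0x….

[0] flags=0011 → (cmp)
[1] flags=0011 EQ?F → skip
[2] flags=0011 GE?F → skip
[3] flags=1001 → (cmp)
[4] flags=1001 LE?F → skip
[5] flags=1001 HI?F → skip
[6] flags=1001 CC?T → r4=0x1a

VAL = 0x1a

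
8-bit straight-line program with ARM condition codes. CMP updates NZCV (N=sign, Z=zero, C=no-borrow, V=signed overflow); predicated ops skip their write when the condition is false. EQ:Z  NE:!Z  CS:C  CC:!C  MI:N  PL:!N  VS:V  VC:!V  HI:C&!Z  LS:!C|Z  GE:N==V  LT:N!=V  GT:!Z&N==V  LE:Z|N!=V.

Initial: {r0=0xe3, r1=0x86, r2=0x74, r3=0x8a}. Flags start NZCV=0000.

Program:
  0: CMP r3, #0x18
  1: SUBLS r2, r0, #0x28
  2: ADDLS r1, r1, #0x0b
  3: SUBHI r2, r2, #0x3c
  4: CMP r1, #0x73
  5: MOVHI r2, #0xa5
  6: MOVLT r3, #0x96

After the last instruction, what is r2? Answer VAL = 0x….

VAL = 0xa5

0: ✓ CMP  NZCV=0011
1: · SUBLS
2: · ADDLS
3: ✓ SUBHI  r2←0x38
4: ✓ CMP  NZCV=0011
5: ✓ MOVHI  r2←0xa5
6: ✓ MOVLT  r3←0x96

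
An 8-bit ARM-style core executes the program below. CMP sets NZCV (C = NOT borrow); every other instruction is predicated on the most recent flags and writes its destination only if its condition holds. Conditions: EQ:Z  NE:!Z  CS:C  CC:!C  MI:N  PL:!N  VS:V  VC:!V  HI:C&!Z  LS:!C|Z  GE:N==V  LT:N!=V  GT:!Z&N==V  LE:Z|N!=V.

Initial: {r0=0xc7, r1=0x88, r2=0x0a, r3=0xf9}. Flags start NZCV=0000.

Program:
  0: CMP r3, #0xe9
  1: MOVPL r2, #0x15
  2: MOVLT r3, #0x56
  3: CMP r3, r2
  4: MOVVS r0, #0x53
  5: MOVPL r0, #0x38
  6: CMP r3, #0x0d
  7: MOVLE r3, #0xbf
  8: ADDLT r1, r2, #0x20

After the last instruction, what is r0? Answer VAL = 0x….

VAL = 0xc7

[0] flags=0010 → (cmp)
[1] flags=0010 PL?T → r2=0x15
[2] flags=0010 LT?F → skip
[3] flags=1010 → (cmp)
[4] flags=1010 VS?F → skip
[5] flags=1010 PL?F → skip
[6] flags=1010 → (cmp)
[7] flags=1010 LE?T → r3=0xbf
[8] flags=1010 LT?T → r1=0x35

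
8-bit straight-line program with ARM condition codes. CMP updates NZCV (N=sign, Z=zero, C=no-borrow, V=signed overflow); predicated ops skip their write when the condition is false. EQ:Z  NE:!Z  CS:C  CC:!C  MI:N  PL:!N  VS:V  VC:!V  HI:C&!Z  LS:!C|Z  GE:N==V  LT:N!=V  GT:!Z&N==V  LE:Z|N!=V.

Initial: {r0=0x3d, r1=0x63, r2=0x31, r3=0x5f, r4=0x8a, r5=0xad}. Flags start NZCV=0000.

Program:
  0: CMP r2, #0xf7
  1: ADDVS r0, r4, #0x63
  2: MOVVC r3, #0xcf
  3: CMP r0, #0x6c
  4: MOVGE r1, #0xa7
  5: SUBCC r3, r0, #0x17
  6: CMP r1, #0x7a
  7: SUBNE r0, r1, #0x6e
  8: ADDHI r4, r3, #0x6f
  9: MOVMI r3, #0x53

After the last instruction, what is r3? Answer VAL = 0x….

VAL = 0x53

0: ✓ CMP  NZCV=0000
1: · ADDVS
2: ✓ MOVVC  r3←0xcf
3: ✓ CMP  NZCV=1000
4: · MOVGE
5: ✓ SUBCC  r3←0x26
6: ✓ CMP  NZCV=1000
7: ✓ SUBNE  r0←0xf5
8: · ADDHI
9: ✓ MOVMI  r3←0x53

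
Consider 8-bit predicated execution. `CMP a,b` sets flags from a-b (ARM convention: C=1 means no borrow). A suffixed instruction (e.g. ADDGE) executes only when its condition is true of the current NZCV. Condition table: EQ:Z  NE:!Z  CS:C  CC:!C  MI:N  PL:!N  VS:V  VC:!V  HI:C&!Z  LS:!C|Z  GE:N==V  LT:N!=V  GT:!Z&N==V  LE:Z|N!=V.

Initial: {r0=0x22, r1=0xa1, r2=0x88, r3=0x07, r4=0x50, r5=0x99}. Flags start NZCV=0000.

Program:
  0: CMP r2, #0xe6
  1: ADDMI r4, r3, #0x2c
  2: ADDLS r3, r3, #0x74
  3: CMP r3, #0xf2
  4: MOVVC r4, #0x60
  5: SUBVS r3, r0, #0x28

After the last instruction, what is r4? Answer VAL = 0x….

0: ✓ CMP  NZCV=1000
1: ✓ ADDMI  r4←0x33
2: ✓ ADDLS  r3←0x7b
3: ✓ CMP  NZCV=1001
4: · MOVVC
5: ✓ SUBVS  r3←0xfa

VAL = 0x33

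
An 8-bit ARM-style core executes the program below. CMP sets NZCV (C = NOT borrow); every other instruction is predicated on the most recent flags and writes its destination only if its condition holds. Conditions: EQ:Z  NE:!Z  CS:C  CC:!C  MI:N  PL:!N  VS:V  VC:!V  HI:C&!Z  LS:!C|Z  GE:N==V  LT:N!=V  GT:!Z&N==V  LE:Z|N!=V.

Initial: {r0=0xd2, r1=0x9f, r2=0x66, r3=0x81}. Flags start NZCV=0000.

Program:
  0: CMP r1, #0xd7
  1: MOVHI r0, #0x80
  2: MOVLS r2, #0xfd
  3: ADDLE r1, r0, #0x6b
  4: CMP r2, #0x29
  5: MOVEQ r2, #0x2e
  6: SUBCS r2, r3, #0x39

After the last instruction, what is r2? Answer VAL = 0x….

0: ✓ CMP  NZCV=1000
1: · MOVHI
2: ✓ MOVLS  r2←0xfd
3: ✓ ADDLE  r1←0x3d
4: ✓ CMP  NZCV=1010
5: · MOVEQ
6: ✓ SUBCS  r2←0x48

VAL = 0x48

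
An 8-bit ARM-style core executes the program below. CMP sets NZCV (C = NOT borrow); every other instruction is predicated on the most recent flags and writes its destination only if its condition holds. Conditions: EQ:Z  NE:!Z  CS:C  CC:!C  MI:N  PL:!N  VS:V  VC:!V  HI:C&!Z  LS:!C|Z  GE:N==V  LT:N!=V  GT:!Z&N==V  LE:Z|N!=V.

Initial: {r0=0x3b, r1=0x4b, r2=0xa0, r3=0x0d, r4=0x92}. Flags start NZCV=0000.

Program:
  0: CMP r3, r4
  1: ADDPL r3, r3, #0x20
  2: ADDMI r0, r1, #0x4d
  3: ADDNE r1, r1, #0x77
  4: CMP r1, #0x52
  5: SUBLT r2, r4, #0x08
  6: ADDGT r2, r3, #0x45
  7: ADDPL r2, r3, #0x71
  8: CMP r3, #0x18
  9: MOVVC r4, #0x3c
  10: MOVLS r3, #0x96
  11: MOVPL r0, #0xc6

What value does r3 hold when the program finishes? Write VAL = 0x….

[0] flags=0000 → (cmp)
[1] flags=0000 PL?T → r3=0x2d
[2] flags=0000 MI?F → skip
[3] flags=0000 NE?T → r1=0xc2
[4] flags=0011 → (cmp)
[5] flags=0011 LT?T → r2=0x8a
[6] flags=0011 GT?F → skip
[7] flags=0011 PL?T → r2=0x9e
[8] flags=0010 → (cmp)
[9] flags=0010 VC?T → r4=0x3c
[10] flags=0010 LS?F → skip
[11] flags=0010 PL?T → r0=0xc6

VAL = 0x2d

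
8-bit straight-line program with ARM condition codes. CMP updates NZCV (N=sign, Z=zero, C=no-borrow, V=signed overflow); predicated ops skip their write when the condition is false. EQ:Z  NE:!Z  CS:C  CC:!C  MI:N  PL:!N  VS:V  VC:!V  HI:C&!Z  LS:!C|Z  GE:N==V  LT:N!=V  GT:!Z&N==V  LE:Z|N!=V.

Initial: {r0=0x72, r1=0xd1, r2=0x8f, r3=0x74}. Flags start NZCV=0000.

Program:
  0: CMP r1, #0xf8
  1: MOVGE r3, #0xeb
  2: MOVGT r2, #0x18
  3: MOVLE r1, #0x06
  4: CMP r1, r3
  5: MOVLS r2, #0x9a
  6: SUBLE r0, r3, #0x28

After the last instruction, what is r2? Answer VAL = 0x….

0: ✓ CMP  NZCV=1000
1: · MOVGE
2: · MOVGT
3: ✓ MOVLE  r1←0x06
4: ✓ CMP  NZCV=1000
5: ✓ MOVLS  r2←0x9a
6: ✓ SUBLE  r0←0x4c

VAL = 0x9a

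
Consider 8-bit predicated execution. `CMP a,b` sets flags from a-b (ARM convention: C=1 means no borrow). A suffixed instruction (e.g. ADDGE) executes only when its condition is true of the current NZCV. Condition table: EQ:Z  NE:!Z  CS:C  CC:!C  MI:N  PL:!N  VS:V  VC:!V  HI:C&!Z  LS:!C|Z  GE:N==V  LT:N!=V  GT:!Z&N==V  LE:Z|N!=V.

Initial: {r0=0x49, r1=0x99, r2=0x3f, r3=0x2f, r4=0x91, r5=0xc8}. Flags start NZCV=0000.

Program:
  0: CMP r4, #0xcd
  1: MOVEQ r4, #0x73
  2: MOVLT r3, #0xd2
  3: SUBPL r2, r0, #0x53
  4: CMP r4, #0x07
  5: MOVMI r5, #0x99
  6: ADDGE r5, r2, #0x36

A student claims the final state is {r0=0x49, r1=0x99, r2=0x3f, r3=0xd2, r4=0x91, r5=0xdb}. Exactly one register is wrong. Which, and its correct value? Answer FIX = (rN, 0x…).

FIX = (r5, 0x99)

[0] flags=1000 → (cmp)
[1] flags=1000 EQ?F → skip
[2] flags=1000 LT?T → r3=0xd2
[3] flags=1000 PL?F → skip
[4] flags=1010 → (cmp)
[5] flags=1010 MI?T → r5=0x99
[6] flags=1010 GE?F → skip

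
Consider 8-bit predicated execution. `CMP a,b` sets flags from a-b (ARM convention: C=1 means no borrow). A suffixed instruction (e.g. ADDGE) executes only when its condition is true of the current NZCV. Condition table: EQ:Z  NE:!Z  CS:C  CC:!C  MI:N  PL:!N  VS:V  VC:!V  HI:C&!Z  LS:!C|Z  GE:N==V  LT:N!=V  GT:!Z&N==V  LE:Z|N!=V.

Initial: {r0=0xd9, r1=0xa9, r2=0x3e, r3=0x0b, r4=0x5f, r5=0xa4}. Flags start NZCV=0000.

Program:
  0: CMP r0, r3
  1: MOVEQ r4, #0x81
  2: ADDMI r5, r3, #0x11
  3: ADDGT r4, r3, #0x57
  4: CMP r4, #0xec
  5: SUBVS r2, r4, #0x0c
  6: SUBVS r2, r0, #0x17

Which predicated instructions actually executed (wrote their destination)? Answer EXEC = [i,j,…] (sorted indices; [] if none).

0: ✓ CMP  NZCV=1010
1: · MOVEQ
2: ✓ ADDMI  r5←0x1c
3: · ADDGT
4: ✓ CMP  NZCV=0000
5: · SUBVS
6: · SUBVS

EXEC = [2]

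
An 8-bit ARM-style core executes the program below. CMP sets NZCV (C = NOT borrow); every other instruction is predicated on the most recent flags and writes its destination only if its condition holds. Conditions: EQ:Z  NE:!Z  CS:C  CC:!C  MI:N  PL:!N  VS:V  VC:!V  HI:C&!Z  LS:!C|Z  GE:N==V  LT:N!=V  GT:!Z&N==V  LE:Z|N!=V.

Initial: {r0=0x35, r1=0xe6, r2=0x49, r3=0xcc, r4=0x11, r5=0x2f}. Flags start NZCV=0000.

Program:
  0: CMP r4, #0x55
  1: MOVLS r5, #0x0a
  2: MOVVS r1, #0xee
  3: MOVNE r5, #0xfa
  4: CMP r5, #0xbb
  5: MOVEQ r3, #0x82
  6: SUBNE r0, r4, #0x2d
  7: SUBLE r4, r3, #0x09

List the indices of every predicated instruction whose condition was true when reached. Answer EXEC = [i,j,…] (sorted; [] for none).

EXEC = [1,3,6]

[0] flags=1000 → (cmp)
[1] flags=1000 LS?T → r5=0x0a
[2] flags=1000 VS?F → skip
[3] flags=1000 NE?T → r5=0xfa
[4] flags=0010 → (cmp)
[5] flags=0010 EQ?F → skip
[6] flags=0010 NE?T → r0=0xe4
[7] flags=0010 LE?F → skip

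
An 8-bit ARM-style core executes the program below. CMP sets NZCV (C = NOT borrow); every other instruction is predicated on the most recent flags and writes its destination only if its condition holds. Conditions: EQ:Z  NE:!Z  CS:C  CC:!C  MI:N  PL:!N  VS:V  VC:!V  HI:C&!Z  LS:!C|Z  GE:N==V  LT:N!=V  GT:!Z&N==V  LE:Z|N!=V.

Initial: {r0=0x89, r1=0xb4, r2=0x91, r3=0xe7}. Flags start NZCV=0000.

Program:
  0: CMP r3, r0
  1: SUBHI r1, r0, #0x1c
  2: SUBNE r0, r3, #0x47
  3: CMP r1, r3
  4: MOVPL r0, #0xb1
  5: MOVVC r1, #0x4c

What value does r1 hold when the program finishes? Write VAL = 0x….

[0] flags=0010 → (cmp)
[1] flags=0010 HI?T → r1=0x6d
[2] flags=0010 NE?T → r0=0xa0
[3] flags=1001 → (cmp)
[4] flags=1001 PL?F → skip
[5] flags=1001 VC?F → skip

VAL = 0x6d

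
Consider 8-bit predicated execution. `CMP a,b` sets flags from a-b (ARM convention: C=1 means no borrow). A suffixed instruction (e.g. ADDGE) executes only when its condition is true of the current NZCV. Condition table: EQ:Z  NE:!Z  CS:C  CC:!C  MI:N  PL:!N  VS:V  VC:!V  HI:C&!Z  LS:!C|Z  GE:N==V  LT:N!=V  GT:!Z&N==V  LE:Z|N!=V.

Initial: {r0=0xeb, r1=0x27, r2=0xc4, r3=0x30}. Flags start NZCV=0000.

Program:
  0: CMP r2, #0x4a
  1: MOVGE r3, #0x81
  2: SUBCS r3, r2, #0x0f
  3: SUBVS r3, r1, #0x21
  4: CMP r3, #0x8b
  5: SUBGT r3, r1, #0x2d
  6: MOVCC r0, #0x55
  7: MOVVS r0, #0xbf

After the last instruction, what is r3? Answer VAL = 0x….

0: ✓ CMP  NZCV=0011
1: · MOVGE
2: ✓ SUBCS  r3←0xb5
3: ✓ SUBVS  r3←0x06
4: ✓ CMP  NZCV=0000
5: ✓ SUBGT  r3←0xfa
6: ✓ MOVCC  r0←0x55
7: · MOVVS

VAL = 0xfa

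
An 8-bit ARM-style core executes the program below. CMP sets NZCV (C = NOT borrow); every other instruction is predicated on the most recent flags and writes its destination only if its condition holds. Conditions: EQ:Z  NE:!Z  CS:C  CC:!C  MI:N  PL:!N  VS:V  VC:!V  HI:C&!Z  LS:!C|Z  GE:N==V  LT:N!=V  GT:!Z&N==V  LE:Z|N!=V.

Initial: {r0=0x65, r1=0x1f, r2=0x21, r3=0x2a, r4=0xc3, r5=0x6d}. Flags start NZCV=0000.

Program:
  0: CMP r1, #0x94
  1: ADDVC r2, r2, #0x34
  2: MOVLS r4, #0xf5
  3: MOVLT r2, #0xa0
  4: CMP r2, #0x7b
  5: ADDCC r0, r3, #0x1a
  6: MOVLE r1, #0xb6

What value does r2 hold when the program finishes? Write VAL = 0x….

VAL = 0x21

0: ✓ CMP  NZCV=1001
1: · ADDVC
2: ✓ MOVLS  r4←0xf5
3: · MOVLT
4: ✓ CMP  NZCV=1000
5: ✓ ADDCC  r0←0x44
6: ✓ MOVLE  r1←0xb6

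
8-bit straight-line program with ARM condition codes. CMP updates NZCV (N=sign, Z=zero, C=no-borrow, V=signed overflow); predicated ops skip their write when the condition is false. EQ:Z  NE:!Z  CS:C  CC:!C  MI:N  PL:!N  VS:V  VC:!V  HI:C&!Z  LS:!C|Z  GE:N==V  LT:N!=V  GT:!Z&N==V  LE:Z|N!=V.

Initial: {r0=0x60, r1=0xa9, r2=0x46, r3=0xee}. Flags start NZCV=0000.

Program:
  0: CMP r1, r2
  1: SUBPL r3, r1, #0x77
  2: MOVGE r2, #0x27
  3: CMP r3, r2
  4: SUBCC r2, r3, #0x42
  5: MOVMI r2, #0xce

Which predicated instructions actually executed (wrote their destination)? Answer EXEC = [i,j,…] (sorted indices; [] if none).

EXEC = [1,4,5]

0: ✓ CMP  NZCV=0011
1: ✓ SUBPL  r3←0x32
2: · MOVGE
3: ✓ CMP  NZCV=1000
4: ✓ SUBCC  r2←0xf0
5: ✓ MOVMI  r2←0xce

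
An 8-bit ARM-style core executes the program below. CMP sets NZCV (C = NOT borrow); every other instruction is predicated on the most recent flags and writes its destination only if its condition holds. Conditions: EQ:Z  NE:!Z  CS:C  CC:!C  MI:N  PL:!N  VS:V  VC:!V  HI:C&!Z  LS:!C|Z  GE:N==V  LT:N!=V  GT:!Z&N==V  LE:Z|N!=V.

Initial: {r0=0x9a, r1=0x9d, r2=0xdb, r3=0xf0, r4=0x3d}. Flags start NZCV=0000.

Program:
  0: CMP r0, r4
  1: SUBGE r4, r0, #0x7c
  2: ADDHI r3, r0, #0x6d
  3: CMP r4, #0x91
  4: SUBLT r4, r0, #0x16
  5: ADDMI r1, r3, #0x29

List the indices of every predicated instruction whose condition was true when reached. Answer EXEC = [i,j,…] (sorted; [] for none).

EXEC = [2,5]

[0] flags=0011 → (cmp)
[1] flags=0011 GE?F → skip
[2] flags=0011 HI?T → r3=0x07
[3] flags=1001 → (cmp)
[4] flags=1001 LT?F → skip
[5] flags=1001 MI?T → r1=0x30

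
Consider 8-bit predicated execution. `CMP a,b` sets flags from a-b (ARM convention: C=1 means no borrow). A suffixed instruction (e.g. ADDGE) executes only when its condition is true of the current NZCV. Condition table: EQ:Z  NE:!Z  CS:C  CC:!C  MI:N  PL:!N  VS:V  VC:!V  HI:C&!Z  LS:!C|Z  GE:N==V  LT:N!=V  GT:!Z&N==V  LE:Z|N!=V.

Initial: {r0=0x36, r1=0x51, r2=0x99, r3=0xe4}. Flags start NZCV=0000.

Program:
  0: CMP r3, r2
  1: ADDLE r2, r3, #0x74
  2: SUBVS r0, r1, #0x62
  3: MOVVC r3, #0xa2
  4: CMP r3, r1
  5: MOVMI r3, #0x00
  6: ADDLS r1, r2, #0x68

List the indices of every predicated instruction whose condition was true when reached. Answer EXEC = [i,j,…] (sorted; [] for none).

[0] flags=0010 → (cmp)
[1] flags=0010 LE?F → skip
[2] flags=0010 VS?F → skip
[3] flags=0010 VC?T → r3=0xa2
[4] flags=0011 → (cmp)
[5] flags=0011 MI?F → skip
[6] flags=0011 LS?F → skip

EXEC = [3]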